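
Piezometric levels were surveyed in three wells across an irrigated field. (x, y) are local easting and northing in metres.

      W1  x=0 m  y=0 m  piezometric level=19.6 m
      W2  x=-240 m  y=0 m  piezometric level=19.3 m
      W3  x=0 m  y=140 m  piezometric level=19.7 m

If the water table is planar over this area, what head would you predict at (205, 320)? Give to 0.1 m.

∂h/∂x = (19.3 − 19.6) / (-240 − 0) = +0.001250
∂h/∂y = (19.7 − 19.6) / (140 − 0) = +0.0007143
h(205, 320) = 19.6 + (+0.001250)·(205) + (+0.0007143)·(320) = 19.6 +0.256 +0.229 = 20.085 m.

20.1 m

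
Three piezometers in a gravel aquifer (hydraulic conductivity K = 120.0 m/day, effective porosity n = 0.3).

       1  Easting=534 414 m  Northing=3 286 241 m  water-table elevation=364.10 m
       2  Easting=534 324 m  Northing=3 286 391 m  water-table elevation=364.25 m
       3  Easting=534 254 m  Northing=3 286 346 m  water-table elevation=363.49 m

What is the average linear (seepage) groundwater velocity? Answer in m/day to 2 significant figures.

3.7 m/day

With h = a·x + b·y + c and 1 as origin, the differences give:
  (-90)·a + 150·b = +0.15
  (-160)·a + 105·b = -0.61
Eliminate b (×105 and ×150, subtract): 14550·a = 107.250 → a = ∂h/∂x = +0.007371
Back-substitute: b = ∂h/∂y = +0.005423.
|∇h| = √(0.007371² + 0.005423²) = 0.009151
Seepage velocity v = K·i/n = 120.0 × 0.009151 / 0.3 = 3.66 m/day.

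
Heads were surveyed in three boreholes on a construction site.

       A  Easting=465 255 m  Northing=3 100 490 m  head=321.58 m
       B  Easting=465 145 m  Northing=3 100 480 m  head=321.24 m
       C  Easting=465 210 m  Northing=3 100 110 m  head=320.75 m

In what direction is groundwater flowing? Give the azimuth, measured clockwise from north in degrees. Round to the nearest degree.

238°

Differences from A: to B (Δx, Δy, Δh) = (-110, -10, -0.34); to C = (-45, -380, -0.83).
Solve a·Δx + b·Δy = Δh: det = (-110)·(-380) − (-45)·(-10) = 41350.
∂h/∂x = [(-0.34)·(-380) − (-0.83)·(-10)] / 41350 = +0.002924
∂h/∂y = [(-110)·(-0.83) − (-45)·(-0.34)] / 41350 = +0.001838
Flow direction (−∇h) has components (-0.002924 E, -0.001838 N).
Azimuth = atan2(E, N) = atan2(-0.002924, -0.001838) = 237.8° ≈ 238°.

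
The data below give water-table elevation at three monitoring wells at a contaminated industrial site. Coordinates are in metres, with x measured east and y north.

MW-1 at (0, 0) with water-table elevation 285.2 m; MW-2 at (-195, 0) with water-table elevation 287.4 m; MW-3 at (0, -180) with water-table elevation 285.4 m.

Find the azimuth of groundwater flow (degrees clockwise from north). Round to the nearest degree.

084°

∂h/∂x = (287.4 − 285.2) / (-195 − 0) = -0.01128
∂h/∂y = (285.4 − 285.2) / (-180 − 0) = -0.001111
Flow direction (−∇h) has components (+0.01128 E, +0.001111 N).
Azimuth = atan2(E, N) = atan2(+0.01128, +0.001111) = 84.4° ≈ 084°.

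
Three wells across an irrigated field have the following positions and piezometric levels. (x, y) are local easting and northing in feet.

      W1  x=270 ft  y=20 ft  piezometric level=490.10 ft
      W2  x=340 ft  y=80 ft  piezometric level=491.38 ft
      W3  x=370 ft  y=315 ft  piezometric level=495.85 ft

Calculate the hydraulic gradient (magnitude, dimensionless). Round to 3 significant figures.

Differences from W1: to W2 (Δx, Δy, Δh) = (70, 60, +1.28); to W3 = (100, 295, +5.75).
Solve a·Δx + b·Δy = Δh: det = 70·295 − 100·60 = 14650.
∂h/∂x = [(+1.28)·295 − (+5.75)·60] / 14650 = +0.002225
∂h/∂y = [70·(+5.75) − 100·(+1.28)] / 14650 = +0.01874
|∇h| = √(0.002225² + 0.01874²) = 0.01887

0.0189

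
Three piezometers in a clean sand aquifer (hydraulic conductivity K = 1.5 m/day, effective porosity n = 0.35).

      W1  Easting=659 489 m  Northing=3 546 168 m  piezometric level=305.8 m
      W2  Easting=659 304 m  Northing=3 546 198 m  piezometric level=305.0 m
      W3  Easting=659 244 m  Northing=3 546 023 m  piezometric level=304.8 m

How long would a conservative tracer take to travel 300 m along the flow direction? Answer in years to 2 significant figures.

Differences from W1: to W2 (Δx, Δy, Δh) = (-185, 30, -0.8); to W3 = (-245, -145, -1.0).
Determinant of the coordinate differences = (-185)·(-145) − (-245)·30 = 34175.
∂h/∂x = [(-0.8)·(-145) − (-1.0)·30] / 34175 = +0.004272
∂h/∂y = [(-185)·(-1.0) − (-245)·(-0.8)] / 34175 = -0.0003219
|∇h| = √(0.004272² + -0.0003219²) = 0.004284
Seepage velocity v = K·i/n = 1.5 × 0.004284 / 0.35 = 0.01836 m/day.
t = 300 / 0.01836 = 1.634e+04 days = 44.7 years.

45 years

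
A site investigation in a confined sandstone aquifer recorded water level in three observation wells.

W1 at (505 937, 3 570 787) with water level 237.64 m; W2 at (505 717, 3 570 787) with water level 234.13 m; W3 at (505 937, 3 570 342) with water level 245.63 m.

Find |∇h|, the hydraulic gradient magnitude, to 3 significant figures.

0.0240

∂h/∂x = (234.13 − 237.64) / (505717 − 505937) = +0.01595
∂h/∂y = (245.63 − 237.64) / (3570342 − 3570787) = -0.01796
|∇h| = √(0.01595² + -0.01796²) = 0.02402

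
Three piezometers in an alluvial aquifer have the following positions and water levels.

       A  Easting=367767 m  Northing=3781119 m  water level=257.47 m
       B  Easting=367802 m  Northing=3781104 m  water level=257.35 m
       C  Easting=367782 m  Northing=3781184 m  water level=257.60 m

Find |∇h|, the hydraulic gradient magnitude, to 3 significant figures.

Three-point gradient (reference A): Δ to B = (35, -15, -0.12), Δ to C = (15, 65, +0.13).
∂h/∂x = -0.002340, ∂h/∂y = +0.002540 (det = 2500).
|∇h| = √(-0.002340² + 0.002540²) = 0.003454

0.00345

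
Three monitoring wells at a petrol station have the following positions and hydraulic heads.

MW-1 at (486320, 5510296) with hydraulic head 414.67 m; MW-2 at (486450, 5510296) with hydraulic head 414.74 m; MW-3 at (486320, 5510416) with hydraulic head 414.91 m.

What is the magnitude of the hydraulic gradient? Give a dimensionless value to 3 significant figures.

0.00207

∂h/∂x = (414.74 − 414.67) / (486450 − 486320) = +0.0005385
∂h/∂y = (414.91 − 414.67) / (5510416 − 5510296) = +0.002000
|∇h| = √(0.0005385² + 0.002000²) = 0.002071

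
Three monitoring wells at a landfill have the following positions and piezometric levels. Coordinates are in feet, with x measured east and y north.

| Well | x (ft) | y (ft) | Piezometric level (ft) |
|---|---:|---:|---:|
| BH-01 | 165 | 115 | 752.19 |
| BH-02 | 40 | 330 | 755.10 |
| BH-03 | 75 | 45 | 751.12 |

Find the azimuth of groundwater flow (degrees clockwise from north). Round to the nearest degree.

With h = a·x + b·y + c and BH-01 as origin, the differences give:
  (-125)·a + 215·b = +2.91
  (-90)·a + (-70)·b = -1.07
Eliminate b (×(-70) and ×215, subtract): 28100·a = 26.350 → a = ∂h/∂x = +0.0009377
Back-substitute: b = ∂h/∂y = +0.01408.
Flow direction (−∇h) has components (-0.0009377 E, -0.01408 N).
Azimuth = atan2(E, N) = atan2(-0.0009377, -0.01408) = 183.8° ≈ 184°.

184°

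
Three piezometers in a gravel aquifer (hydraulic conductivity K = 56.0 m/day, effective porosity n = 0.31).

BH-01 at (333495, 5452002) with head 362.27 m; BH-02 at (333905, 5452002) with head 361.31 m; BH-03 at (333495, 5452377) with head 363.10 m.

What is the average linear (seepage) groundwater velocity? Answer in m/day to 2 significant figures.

∂h/∂x = (361.31 − 362.27) / (333905 − 333495) = -0.002341
∂h/∂y = (363.10 − 362.27) / (5452377 − 5452002) = +0.002213
|∇h| = √(-0.002341² + 0.002213²) = 0.003221
Seepage velocity v = K·i/n = 56.0 × 0.003221 / 0.31 = 0.5819 m/day.

0.58 m/day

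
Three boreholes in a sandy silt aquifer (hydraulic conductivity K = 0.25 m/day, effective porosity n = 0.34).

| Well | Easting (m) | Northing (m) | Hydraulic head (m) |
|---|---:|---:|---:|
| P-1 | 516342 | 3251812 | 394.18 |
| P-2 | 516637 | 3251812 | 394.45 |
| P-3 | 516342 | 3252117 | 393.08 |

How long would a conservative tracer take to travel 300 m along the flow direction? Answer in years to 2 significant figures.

300 years

∂h/∂x = (394.45 − 394.18) / (516637 − 516342) = +0.0009153
∂h/∂y = (393.08 − 394.18) / (3252117 − 3251812) = -0.003607
|∇h| = √(0.0009153² + -0.003607²) = 0.003721
Seepage velocity v = K·i/n = 0.25 × 0.003721 / 0.34 = 0.002736 m/day.
t = 300 / 0.002736 = 1.096e+05 days = 300 years.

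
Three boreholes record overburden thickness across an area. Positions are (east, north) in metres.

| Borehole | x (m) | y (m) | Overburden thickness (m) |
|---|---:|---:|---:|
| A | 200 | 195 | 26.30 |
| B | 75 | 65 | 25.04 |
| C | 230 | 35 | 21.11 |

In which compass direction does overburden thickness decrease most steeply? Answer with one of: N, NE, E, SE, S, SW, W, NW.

Taking A as reference: B−A = (-125, -130, -1.26); C−A = (30, -160, -5.19).
Solve a·Δx + b·Δy = Δd: det = (-125)·(-160) − 30·(-130) = 23900.
∂d/∂x = [(-1.26)·(-160) − (-5.19)·(-130)] / 23900 = -0.01979
∂d/∂y = [(-125)·(-5.19) − 30·(-1.26)] / 23900 = +0.02873
Steepest decrease is along −∇f = (+0.01979 E, -0.02873 N) → southeast.

SE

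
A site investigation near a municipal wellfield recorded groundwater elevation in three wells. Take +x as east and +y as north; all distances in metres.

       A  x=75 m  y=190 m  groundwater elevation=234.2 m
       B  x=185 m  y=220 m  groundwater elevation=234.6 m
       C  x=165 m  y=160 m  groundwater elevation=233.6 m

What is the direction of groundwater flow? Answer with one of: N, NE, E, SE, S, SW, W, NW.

S

Differences from A: to B (Δx, Δy, Δh) = (110, 30, +0.4); to C = (90, -30, -0.6).
Solve a·Δx + b·Δy = Δh: det = 110·(-30) − 90·30 = -6000.
∂h/∂x = [(+0.4)·(-30) − (-0.6)·30] / -6000 = -0.0010000
∂h/∂y = [110·(-0.6) − 90·(+0.4)] / -6000 = +0.01700
Flow = −∇h = (+0.0010000 east, -0.01700 north), which points south.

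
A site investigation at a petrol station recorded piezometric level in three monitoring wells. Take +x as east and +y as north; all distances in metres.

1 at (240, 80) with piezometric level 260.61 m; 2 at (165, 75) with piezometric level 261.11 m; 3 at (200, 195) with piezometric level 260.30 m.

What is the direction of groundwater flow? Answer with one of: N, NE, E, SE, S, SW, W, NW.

Differences from 1: to 2 (Δx, Δy, Δh) = (-75, -5, +0.50); to 3 = (-40, 115, -0.31).
Determinant of the coordinate differences = (-75)·115 − (-40)·(-5) = -8825.
∂h/∂x = [(+0.50)·115 − (-0.31)·(-5)] / -8825 = -0.006340
∂h/∂y = [(-75)·(-0.31) − (-40)·(+0.50)] / -8825 = -0.004901
Flow = −∇h = (+0.006340 east, +0.004901 north), which points northeast.

NE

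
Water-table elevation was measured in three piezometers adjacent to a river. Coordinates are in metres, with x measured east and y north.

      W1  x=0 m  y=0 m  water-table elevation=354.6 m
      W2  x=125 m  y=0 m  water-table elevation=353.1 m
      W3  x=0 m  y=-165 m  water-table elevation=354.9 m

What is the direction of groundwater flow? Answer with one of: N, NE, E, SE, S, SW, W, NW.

∂h/∂x = (353.1 − 354.6) / (125 − 0) = -0.01200
∂h/∂y = (354.9 − 354.6) / (-165 − 0) = -0.001818
Flow = −∇h = (+0.01200 east, +0.001818 north), which points east.

E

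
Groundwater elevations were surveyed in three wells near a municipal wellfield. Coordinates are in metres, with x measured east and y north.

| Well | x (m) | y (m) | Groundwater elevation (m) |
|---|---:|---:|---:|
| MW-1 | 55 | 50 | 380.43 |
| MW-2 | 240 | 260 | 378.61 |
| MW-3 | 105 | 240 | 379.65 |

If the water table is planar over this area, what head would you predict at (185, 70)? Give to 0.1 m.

With h = a·x + b·y + c and MW-1 as origin, the differences give:
  185·a + 210·b = -1.82
  50·a + 190·b = -0.78
Eliminate b (×190 and ×210, subtract): 24650·a = -182.000 → a = ∂h/∂x = -0.007383
Back-substitute: b = ∂h/∂y = -0.002162.
h(185, 70) = 380.43 + (-0.007383)·(130) + (-0.002162)·(20) = 380.43 -0.960 -0.043 = 379.427 m.

379.4 m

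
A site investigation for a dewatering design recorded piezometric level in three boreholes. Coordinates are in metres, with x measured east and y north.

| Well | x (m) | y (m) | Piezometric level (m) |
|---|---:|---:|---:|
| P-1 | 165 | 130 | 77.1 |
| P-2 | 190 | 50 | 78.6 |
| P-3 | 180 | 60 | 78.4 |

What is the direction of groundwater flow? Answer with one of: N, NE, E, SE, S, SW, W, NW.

N

With h = a·x + b·y + c and P-1 as origin, the differences give:
  25·a + (-80)·b = +1.5
  15·a + (-70)·b = +1.3
Eliminate b (×(-70) and ×(-80), subtract): -550·a = -1.00 → a = ∂h/∂x = +0.001818
Back-substitute: b = ∂h/∂y = -0.01818.
Flow = −∇h = (-0.001818 east, +0.01818 north), which points north.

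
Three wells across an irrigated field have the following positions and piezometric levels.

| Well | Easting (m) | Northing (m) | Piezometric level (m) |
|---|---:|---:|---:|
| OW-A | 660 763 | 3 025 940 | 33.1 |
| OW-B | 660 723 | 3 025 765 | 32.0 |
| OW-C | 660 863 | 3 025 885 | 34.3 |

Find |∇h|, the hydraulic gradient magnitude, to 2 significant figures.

0.014

Taking OW-A as reference: OW-B−OW-A = (-40, -175, -1.1); OW-C−OW-A = (100, -55, +1.2).
Determinant of the coordinate differences = (-40)·(-55) − 100·(-175) = 19700.
∂h/∂x = [(-1.1)·(-55) − (+1.2)·(-175)] / 19700 = +0.01373
∂h/∂y = [(-40)·(+1.2) − 100·(-1.1)] / 19700 = +0.003147
|∇h| = √(0.01373² + 0.003147²) = 0.01409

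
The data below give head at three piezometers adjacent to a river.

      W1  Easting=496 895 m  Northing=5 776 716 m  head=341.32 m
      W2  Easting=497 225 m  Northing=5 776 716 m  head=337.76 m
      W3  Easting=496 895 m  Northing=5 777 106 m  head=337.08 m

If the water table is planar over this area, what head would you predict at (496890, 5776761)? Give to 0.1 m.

∂h/∂x = (337.76 − 341.32) / (497225 − 496895) = -0.01079
∂h/∂y = (337.08 − 341.32) / (5777106 − 5776716) = -0.01087
h(496890, 5776761) = 341.32 + (-0.01079)·(-5) + (-0.01087)·(45) = 341.32 +0.054 -0.489 = 340.885 m.

340.9 m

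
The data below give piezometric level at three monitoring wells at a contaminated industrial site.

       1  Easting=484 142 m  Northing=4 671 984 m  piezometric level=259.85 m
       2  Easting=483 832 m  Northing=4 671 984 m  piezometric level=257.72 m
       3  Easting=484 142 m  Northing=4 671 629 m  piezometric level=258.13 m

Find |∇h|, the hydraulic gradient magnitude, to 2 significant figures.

∂h/∂x = (257.72 − 259.85) / (483832 − 484142) = +0.006871
∂h/∂y = (258.13 − 259.85) / (4671629 − 4671984) = +0.004845
|∇h| = √(0.006871² + 0.004845²) = 0.008407

0.0084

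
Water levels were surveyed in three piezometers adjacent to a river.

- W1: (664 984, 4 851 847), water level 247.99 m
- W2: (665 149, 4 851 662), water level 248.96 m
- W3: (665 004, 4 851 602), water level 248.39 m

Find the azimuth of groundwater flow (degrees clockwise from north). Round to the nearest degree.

Three-point gradient (reference W1): Δ to W2 = (165, -185, +0.97), Δ to W3 = (20, -245, +0.40).
∂h/∂x = +0.004456, ∂h/∂y = -0.001269 (det = -36725).
Flow direction (−∇h) has components (-0.004456 E, +0.001269 N).
Azimuth = atan2(E, N) = atan2(-0.004456, +0.001269) = 285.9° ≈ 286°.

286°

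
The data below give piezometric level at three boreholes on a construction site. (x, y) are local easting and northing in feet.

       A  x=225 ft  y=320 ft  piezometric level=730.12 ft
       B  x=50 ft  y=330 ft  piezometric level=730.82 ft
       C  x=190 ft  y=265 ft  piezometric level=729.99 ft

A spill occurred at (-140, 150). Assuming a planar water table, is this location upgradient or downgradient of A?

With h = a·x + b·y + c and A as origin, the differences give:
  (-175)·a + 10·b = +0.70
  (-35)·a + (-55)·b = -0.13
Eliminate b (×(-55) and ×10, subtract): 9975·a = -37.200 → a = ∂h/∂x = -0.003729
Back-substitute: b = ∂h/∂y = +0.004737.
Head at (-140, 150) = 730.12 + (-0.003729)·(-365) + (+0.004737)·(-170) = 730.68 ft.
That is higher than the 730.12 ft at A, so the point is upgradient.

upgradient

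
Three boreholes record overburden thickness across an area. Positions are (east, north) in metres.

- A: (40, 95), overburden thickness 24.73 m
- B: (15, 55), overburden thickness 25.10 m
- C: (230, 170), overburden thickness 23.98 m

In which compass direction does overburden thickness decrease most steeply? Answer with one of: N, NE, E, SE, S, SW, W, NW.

With d = a·x + b·y + c and A as origin, the differences give:
  (-25)·a + (-40)·b = +0.37
  190·a + 75·b = -0.75
Eliminate b (×75 and ×(-40), subtract): 5725·a = -2.250 → a = ∂d/∂x = -0.0003930
Back-substitute: b = ∂d/∂y = -0.009004.
Steepest decrease is along −∇f = (+0.0003930 E, +0.009004 N) → north.

N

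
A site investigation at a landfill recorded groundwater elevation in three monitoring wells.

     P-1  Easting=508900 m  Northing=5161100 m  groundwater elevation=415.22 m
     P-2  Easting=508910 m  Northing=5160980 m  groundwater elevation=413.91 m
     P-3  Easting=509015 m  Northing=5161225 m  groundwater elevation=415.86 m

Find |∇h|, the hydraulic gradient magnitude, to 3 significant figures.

0.0119

Differences from P-1: to P-2 (Δx, Δy, Δh) = (10, -120, -1.31); to P-3 = (115, 125, +0.64).
Determinant of the coordinate differences = 10·125 − 115·(-120) = 15050.
∂h/∂x = [(-1.31)·125 − (+0.64)·(-120)] / 15050 = -0.005777
∂h/∂y = [10·(+0.64) − 115·(-1.31)] / 15050 = +0.01044
|∇h| = √(-0.005777² + 0.01044²) = 0.01193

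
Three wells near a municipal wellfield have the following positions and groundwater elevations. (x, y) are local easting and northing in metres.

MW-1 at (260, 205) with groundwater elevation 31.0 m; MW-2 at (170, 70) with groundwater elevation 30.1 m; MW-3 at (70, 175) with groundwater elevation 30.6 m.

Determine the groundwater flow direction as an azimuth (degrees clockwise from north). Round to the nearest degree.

Taking MW-1 as reference: MW-2−MW-1 = (-90, -135, -0.9); MW-3−MW-1 = (-190, -30, -0.4).
Determinant of the coordinate differences = (-90)·(-30) − (-190)·(-135) = -22950.
∂h/∂x = [(-0.9)·(-30) − (-0.4)·(-135)] / -22950 = +0.001176
∂h/∂y = [(-90)·(-0.4) − (-190)·(-0.9)] / -22950 = +0.005882
Flow direction (−∇h) has components (-0.001176 E, -0.005882 N).
Azimuth = atan2(E, N) = atan2(-0.001176, -0.005882) = 191.3° ≈ 191°.

191°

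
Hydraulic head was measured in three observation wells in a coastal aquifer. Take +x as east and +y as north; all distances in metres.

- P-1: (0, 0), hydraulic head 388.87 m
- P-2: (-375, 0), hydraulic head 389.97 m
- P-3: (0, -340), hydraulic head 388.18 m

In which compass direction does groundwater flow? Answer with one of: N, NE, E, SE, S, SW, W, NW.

SE

∂h/∂x = (389.97 − 388.87) / (-375 − 0) = -0.002933
∂h/∂y = (388.18 − 388.87) / (-340 − 0) = +0.002029
Flow = −∇h = (+0.002933 east, -0.002029 north), which points southeast.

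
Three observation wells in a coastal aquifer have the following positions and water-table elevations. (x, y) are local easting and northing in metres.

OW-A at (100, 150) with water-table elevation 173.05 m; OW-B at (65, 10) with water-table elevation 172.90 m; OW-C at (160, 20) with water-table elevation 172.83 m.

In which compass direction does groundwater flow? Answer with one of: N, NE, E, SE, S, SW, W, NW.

SE

Taking OW-A as reference: OW-B−OW-A = (-35, -140, -0.15); OW-C−OW-A = (60, -130, -0.22).
Determinant of the coordinate differences = (-35)·(-130) − 60·(-140) = 12950.
∂h/∂x = [(-0.15)·(-130) − (-0.22)·(-140)] / 12950 = -0.0008726
∂h/∂y = [(-35)·(-0.22) − 60·(-0.15)] / 12950 = +0.001290
Flow = −∇h = (+0.0008726 east, -0.001290 north), which points southeast.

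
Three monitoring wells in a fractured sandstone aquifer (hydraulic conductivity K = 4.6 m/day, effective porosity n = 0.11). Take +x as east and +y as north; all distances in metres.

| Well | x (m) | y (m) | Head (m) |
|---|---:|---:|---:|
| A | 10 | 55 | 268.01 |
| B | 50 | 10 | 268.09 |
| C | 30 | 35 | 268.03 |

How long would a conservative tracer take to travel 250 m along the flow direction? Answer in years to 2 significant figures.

1.5 years

Differences from A: to B (Δx, Δy, Δh) = (40, -45, +0.08); to C = (20, -20, +0.02).
Solve a·Δx + b·Δy = Δh: det = 40·(-20) − 20·(-45) = 100.
∂h/∂x = [(+0.08)·(-20) − (+0.02)·(-45)] / 100 = -0.007000
∂h/∂y = [40·(+0.02) − 20·(+0.08)] / 100 = -0.008000
|∇h| = √(-0.007000² + -0.008000²) = 0.01063
Seepage velocity v = K·i/n = 4.6 × 0.01063 / 0.11 = 0.4445 m/day.
t = 250 / 0.4445 = 562.4 days = 1.54 years.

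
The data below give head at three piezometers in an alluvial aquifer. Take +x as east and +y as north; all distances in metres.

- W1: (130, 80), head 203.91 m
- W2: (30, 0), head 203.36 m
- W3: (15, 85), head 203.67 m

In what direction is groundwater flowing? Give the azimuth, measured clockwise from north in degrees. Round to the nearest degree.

Three-point gradient (reference W1): Δ to W2 = (-100, -80, -0.55), Δ to W3 = (-115, 5, -0.24).
∂h/∂x = +0.002263, ∂h/∂y = +0.004046 (det = -9700).
Flow direction (−∇h) has components (-0.002263 E, -0.004046 N).
Azimuth = atan2(E, N) = atan2(-0.002263, -0.004046) = 209.2° ≈ 209°.

209°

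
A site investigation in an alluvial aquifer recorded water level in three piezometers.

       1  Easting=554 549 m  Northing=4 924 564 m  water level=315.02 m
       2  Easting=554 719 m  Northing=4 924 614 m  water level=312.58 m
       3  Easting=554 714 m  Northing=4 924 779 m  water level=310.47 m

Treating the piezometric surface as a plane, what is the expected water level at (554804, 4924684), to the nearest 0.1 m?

Three-point gradient (reference 1): Δ to 2 = (170, 50, -2.44), Δ to 3 = (165, 215, -4.55).
∂h/∂x = -0.01050, ∂h/∂y = -0.01311 (det = 28300).
h(554804, 4924684) = 315.02 + (-0.01050)·(255) + (-0.01311)·(120) = 315.02 -2.677 -1.573 = 310.770 m.

310.8 m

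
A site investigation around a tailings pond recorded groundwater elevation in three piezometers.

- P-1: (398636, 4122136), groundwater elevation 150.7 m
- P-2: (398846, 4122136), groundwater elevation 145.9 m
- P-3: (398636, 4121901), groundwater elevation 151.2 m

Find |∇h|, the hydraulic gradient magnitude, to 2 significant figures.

0.023

∂h/∂x = (145.9 − 150.7) / (398846 − 398636) = -0.02286
∂h/∂y = (151.2 − 150.7) / (4121901 − 4122136) = -0.002128
|∇h| = √(-0.02286² + -0.002128²) = 0.02296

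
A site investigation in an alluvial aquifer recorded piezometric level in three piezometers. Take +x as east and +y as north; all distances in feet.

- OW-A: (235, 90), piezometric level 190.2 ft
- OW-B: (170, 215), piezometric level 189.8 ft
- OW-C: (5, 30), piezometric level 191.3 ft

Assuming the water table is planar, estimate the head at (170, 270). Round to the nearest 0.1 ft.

189.5 ft

Differences from OW-A: to OW-B (Δx, Δy, Δh) = (-65, 125, -0.4); to OW-C = (-230, -60, +1.1).
Solve a·Δx + b·Δy = Δh: det = (-65)·(-60) − (-230)·125 = 32650.
∂h/∂x = [(-0.4)·(-60) − (+1.1)·125] / 32650 = -0.003476
∂h/∂y = [(-65)·(+1.1) − (-230)·(-0.4)] / 32650 = -0.005008
h(170, 270) = 190.2 + (-0.003476)·(-65) + (-0.005008)·(180) = 190.2 +0.226 -0.901 = 189.525 ft.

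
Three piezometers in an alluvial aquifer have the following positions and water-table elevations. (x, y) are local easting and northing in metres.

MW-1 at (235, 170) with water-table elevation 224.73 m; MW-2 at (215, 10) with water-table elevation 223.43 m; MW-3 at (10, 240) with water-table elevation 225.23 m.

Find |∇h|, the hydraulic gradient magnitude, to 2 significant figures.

Differences from MW-1: to MW-2 (Δx, Δy, Δh) = (-20, -160, -1.30); to MW-3 = (-225, 70, +0.50).
Solve a·Δx + b·Δy = Δh: det = (-20)·70 − (-225)·(-160) = -37400.
∂h/∂x = [(-1.30)·70 − (+0.50)·(-160)] / -37400 = +0.0002941
∂h/∂y = [(-20)·(+0.50) − (-225)·(-1.30)] / -37400 = +0.008088
|∇h| = √(0.0002941² + 0.008088²) = 0.008093

0.0081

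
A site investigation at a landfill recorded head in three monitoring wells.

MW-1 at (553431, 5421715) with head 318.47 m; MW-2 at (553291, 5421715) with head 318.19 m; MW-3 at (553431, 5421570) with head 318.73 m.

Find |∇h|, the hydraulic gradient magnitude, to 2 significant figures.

∂h/∂x = (318.19 − 318.47) / (553291 − 553431) = +0.002000
∂h/∂y = (318.73 − 318.47) / (5421570 − 5421715) = -0.001793
|∇h| = √(0.002000² + -0.001793²) = 0.002686

0.0027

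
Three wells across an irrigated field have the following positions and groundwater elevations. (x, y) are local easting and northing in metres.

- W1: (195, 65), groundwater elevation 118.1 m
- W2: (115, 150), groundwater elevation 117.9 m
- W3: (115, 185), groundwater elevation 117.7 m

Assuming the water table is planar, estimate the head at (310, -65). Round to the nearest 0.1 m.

Taking W1 as reference: W2−W1 = (-80, 85, -0.2); W3−W1 = (-80, 120, -0.4).
Solve a·Δx + b·Δy = Δh: det = (-80)·120 − (-80)·85 = -2800.
∂h/∂x = [(-0.2)·120 − (-0.4)·85] / -2800 = -0.003571
∂h/∂y = [(-80)·(-0.4) − (-80)·(-0.2)] / -2800 = -0.005714
h(310, -65) = 118.1 + (-0.003571)·(115) + (-0.005714)·(-130) = 118.1 -0.411 +0.743 = 118.432 m.

118.4 m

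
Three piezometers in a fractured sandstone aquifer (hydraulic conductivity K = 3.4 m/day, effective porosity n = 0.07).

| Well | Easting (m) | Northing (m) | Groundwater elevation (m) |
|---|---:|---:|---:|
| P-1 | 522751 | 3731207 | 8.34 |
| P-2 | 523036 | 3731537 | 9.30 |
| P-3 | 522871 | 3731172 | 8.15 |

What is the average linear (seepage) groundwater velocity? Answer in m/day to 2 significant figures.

0.17 m/day

Taking P-1 as reference: P-2−P-1 = (285, 330, +0.96); P-3−P-1 = (120, -35, -0.19).
Solve a·Δx + b·Δy = Δh: det = 285·(-35) − 120·330 = -49575.
∂h/∂x = [(+0.96)·(-35) − (-0.19)·330] / -49575 = -0.0005870
∂h/∂y = [285·(-0.19) − 120·(+0.96)] / -49575 = +0.003416
|∇h| = √(-0.0005870² + 0.003416²) = 0.003466
Seepage velocity v = K·i/n = 3.4 × 0.003466 / 0.07 = 0.1683 m/day.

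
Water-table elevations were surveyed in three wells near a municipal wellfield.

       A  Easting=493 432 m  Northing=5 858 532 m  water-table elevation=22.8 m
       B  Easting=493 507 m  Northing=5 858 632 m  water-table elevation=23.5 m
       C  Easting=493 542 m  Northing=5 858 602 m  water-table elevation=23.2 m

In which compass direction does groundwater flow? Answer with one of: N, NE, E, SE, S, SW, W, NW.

Three-point gradient (reference A): Δ to B = (75, 100, +0.7), Δ to C = (110, 70, +0.4).
∂h/∂x = -0.001565, ∂h/∂y = +0.008174 (det = -5750).
Flow = −∇h = (+0.001565 east, -0.008174 north), which points south.

S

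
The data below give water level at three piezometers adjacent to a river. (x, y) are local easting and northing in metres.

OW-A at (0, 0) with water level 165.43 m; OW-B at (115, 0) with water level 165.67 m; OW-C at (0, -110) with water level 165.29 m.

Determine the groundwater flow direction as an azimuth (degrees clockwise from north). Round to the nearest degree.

∂h/∂x = (165.67 − 165.43) / (115 − 0) = +0.002087
∂h/∂y = (165.29 − 165.43) / (-110 − 0) = +0.001273
Flow direction (−∇h) has components (-0.002087 E, -0.001273 N).
Azimuth = atan2(E, N) = atan2(-0.002087, -0.001273) = 238.6° ≈ 239°.

239°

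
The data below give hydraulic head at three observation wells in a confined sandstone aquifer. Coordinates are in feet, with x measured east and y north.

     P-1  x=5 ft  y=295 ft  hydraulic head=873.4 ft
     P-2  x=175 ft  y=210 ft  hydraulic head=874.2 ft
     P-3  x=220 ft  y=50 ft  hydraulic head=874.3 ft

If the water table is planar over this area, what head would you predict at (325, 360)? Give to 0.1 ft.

875.1 ft

Taking P-1 as reference: P-2−P-1 = (170, -85, +0.8); P-3−P-1 = (215, -245, +0.9).
Solve a·Δx + b·Δy = Δh: det = 170·(-245) − 215·(-85) = -23375.
∂h/∂x = [(+0.8)·(-245) − (+0.9)·(-85)] / -23375 = +0.005112
∂h/∂y = [170·(+0.9) − 215·(+0.8)] / -23375 = +0.0008128
h(325, 360) = 873.4 + (+0.005112)·(320) + (+0.0008128)·(65) = 873.4 +1.636 +0.053 = 875.089 ft.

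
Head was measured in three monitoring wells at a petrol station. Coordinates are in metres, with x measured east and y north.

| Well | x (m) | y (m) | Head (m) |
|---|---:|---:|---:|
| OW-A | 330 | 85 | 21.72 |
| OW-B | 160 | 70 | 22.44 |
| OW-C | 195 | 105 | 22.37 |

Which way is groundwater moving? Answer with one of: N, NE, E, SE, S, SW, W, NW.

SE

Differences from OW-A: to OW-B (Δx, Δy, Δh) = (-170, -15, +0.72); to OW-C = (-135, 20, +0.65).
Determinant of the coordinate differences = (-170)·20 − (-135)·(-15) = -5425.
∂h/∂x = [(+0.72)·20 − (+0.65)·(-15)] / -5425 = -0.004452
∂h/∂y = [(-170)·(+0.65) − (-135)·(+0.72)] / -5425 = +0.002452
Flow = −∇h = (+0.004452 east, -0.002452 north), which points southeast.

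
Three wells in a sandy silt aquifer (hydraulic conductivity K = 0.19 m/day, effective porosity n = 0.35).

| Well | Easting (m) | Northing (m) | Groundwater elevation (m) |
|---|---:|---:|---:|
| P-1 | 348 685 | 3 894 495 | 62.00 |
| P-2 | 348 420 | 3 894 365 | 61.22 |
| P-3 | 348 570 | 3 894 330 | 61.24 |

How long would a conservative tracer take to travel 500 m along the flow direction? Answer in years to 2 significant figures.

630 years

Taking P-1 as reference: P-2−P-1 = (-265, -130, -0.78); P-3−P-1 = (-115, -165, -0.76).
Determinant of the coordinate differences = (-265)·(-165) − (-115)·(-130) = 28775.
∂h/∂x = [(-0.78)·(-165) − (-0.76)·(-130)] / 28775 = +0.001039
∂h/∂y = [(-265)·(-0.76) − (-115)·(-0.78)] / 28775 = +0.003882
|∇h| = √(0.001039² + 0.003882²) = 0.004019
Seepage velocity v = K·i/n = 0.19 × 0.004019 / 0.35 = 0.002182 m/day.
t = 500 / 0.002182 = 2.291e+05 days = 627 years.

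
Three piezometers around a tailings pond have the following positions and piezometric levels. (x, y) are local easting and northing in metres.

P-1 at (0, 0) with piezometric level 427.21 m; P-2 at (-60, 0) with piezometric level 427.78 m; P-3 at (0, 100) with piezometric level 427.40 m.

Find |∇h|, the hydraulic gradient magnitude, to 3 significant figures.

0.00969

∂h/∂x = (427.78 − 427.21) / (-60 − 0) = -0.009500
∂h/∂y = (427.40 − 427.21) / (100 − 0) = +0.001900
|∇h| = √(-0.009500² + 0.001900²) = 0.009688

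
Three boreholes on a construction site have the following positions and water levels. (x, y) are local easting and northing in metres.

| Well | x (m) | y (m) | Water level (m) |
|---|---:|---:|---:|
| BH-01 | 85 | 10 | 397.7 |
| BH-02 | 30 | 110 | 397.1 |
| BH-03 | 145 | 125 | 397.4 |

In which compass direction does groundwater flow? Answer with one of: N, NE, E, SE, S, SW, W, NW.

Taking BH-01 as reference: BH-02−BH-01 = (-55, 100, -0.6); BH-03−BH-01 = (60, 115, -0.3).
Determinant of the coordinate differences = (-55)·115 − 60·100 = -12325.
∂h/∂x = [(-0.6)·115 − (-0.3)·100] / -12325 = +0.003164
∂h/∂y = [(-55)·(-0.3) − 60·(-0.6)] / -12325 = -0.004260
Flow = −∇h = (-0.003164 east, +0.004260 north), which points northwest.

NW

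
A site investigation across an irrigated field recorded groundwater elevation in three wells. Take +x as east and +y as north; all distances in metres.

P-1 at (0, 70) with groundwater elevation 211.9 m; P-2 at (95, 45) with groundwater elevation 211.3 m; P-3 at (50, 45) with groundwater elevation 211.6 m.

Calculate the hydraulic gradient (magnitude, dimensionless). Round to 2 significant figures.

Differences from P-1: to P-2 (Δx, Δy, Δh) = (95, -25, -0.6); to P-3 = (50, -25, -0.3).
Solve a·Δx + b·Δy = Δh: det = 95·(-25) − 50·(-25) = -1125.
∂h/∂x = [(-0.6)·(-25) − (-0.3)·(-25)] / -1125 = -0.006667
∂h/∂y = [95·(-0.3) − 50·(-0.6)] / -1125 = -0.001333
|∇h| = √(-0.006667² + -0.001333²) = 0.006799

0.0068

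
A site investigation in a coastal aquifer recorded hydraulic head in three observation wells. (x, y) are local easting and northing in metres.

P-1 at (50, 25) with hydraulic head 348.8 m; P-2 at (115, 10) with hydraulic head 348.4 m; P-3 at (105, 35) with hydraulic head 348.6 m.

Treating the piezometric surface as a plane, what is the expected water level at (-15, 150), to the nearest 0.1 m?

349.9 m

With h = a·x + b·y + c and P-1 as origin, the differences give:
  65·a + (-15)·b = -0.4
  55·a + 10·b = -0.2
Eliminate b (×10 and ×(-15), subtract): 1475·a = -7.00 → a = ∂h/∂x = -0.004746
Back-substitute: b = ∂h/∂y = +0.006102.
h(-15, 150) = 348.8 + (-0.004746)·(-65) + (+0.006102)·(125) = 348.8 +0.308 +0.763 = 349.871 m.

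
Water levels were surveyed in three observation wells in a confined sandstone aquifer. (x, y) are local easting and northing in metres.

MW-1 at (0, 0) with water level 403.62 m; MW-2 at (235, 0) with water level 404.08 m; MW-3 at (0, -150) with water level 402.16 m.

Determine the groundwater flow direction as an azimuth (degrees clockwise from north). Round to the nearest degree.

∂h/∂x = (404.08 − 403.62) / (235 − 0) = +0.001957
∂h/∂y = (402.16 − 403.62) / (-150 − 0) = +0.009733
Flow direction (−∇h) has components (-0.001957 E, -0.009733 N).
Azimuth = atan2(E, N) = atan2(-0.001957, -0.009733) = 191.4° ≈ 191°.

191°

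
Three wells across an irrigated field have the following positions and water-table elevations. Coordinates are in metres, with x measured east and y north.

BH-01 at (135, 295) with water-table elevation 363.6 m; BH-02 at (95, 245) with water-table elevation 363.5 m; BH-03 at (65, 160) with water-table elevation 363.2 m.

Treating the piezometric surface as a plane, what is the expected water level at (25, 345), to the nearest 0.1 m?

Taking BH-01 as reference: BH-02−BH-01 = (-40, -50, -0.1); BH-03−BH-01 = (-70, -135, -0.4).
Determinant of the coordinate differences = (-40)·(-135) − (-70)·(-50) = 1900.
∂h/∂x = [(-0.1)·(-135) − (-0.4)·(-50)] / 1900 = -0.003421
∂h/∂y = [(-40)·(-0.4) − (-70)·(-0.1)] / 1900 = +0.004737
h(25, 345) = 363.6 + (-0.003421)·(-110) + (+0.004737)·(50) = 363.6 +0.376 +0.237 = 364.213 m.

364.2 m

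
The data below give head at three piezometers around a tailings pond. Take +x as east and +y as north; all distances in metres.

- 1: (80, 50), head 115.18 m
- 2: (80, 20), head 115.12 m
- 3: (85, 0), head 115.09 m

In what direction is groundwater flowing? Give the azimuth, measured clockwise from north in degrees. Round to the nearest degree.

With h = a·x + b·y + c and 1 as origin, the differences give:
  0·a + (-30)·b = -0.06
  5·a + (-50)·b = -0.09
Eliminate b (×(-50) and ×(-30), subtract): 150·a = 0.300 → a = ∂h/∂x = +0.002000
Back-substitute: b = ∂h/∂y = +0.002000.
Flow direction (−∇h) has components (-0.002000 E, -0.002000 N).
Azimuth = atan2(E, N) = atan2(-0.002000, -0.002000) = 225.0° ≈ 225°.

225°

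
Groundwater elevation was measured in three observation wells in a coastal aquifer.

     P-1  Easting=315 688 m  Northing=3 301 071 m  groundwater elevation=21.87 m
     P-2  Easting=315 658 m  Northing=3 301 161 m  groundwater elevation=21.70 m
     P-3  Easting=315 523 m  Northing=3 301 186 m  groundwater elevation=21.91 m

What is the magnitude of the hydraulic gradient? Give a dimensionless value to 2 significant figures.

Three-point gradient (reference P-1): Δ to P-2 = (-30, 90, -0.17), Δ to P-3 = (-165, 115, +0.04).
∂h/∂x = -0.002031, ∂h/∂y = -0.002566 (det = 11400).
|∇h| = √(-0.002031² + -0.002566²) = 0.003273

0.0033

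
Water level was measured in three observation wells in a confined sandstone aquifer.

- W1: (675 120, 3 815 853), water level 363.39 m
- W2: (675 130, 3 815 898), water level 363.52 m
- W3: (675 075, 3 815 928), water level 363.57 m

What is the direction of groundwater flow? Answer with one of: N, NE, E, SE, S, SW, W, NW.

S

Taking W1 as reference: W2−W1 = (10, 45, +0.13); W3−W1 = (-45, 75, +0.18).
Solve a·Δx + b·Δy = Δh: det = 10·75 − (-45)·45 = 2775.
∂h/∂x = [(+0.13)·75 − (+0.18)·45] / 2775 = +0.0005946
∂h/∂y = [10·(+0.18) − (-45)·(+0.13)] / 2775 = +0.002757
Flow = −∇h = (-0.0005946 east, -0.002757 north), which points south.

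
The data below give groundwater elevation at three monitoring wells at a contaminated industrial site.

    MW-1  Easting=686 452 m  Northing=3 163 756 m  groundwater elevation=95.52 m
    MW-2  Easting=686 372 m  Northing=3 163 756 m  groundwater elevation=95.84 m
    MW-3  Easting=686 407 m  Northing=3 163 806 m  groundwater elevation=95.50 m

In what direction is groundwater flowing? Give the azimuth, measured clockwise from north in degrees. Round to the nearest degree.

045°

Taking MW-1 as reference: MW-2−MW-1 = (-80, 0, +0.32); MW-3−MW-1 = (-45, 50, -0.02).
Determinant of the coordinate differences = (-80)·50 − (-45)·0 = -4000.
∂h/∂x = [(+0.32)·50 − (-0.02)·0] / -4000 = -0.004000
∂h/∂y = [(-80)·(-0.02) − (-45)·(+0.32)] / -4000 = -0.004000
Flow direction (−∇h) has components (+0.004000 E, +0.004000 N).
Azimuth = atan2(E, N) = atan2(+0.004000, +0.004000) = 45.0° ≈ 045°.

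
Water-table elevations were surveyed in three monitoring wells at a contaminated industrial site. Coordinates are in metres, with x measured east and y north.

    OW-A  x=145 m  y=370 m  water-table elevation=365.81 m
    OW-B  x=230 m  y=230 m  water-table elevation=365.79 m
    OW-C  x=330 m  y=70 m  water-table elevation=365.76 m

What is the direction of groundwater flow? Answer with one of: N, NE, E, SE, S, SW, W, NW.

NE

Three-point gradient (reference OW-A): Δ to OW-B = (85, -140, -0.02), Δ to OW-C = (185, -300, -0.05).
∂h/∂x = -0.002500, ∂h/∂y = -0.001375 (det = 400).
Flow = −∇h = (+0.002500 east, +0.001375 north), which points northeast.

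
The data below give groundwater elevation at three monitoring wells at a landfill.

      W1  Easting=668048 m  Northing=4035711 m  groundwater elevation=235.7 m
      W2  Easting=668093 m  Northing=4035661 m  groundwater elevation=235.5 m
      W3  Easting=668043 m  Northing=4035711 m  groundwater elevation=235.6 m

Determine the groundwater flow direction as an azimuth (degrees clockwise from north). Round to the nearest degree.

Differences from W1: to W2 (Δx, Δy, Δh) = (45, -50, -0.2); to W3 = (-5, 0, -0.1).
Solve a·Δx + b·Δy = Δh: det = 45·0 − (-5)·(-50) = -250.
∂h/∂x = [(-0.2)·0 − (-0.1)·(-50)] / -250 = +0.02000
∂h/∂y = [45·(-0.1) − (-5)·(-0.2)] / -250 = +0.02200
Flow direction (−∇h) has components (-0.02000 E, -0.02200 N).
Azimuth = atan2(E, N) = atan2(-0.02000, -0.02200) = 222.3° ≈ 222°.

222°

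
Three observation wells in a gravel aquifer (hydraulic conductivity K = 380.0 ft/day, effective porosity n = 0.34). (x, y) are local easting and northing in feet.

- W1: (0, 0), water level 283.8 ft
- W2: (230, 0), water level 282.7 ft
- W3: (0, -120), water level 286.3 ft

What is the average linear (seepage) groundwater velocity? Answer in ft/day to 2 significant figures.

∂h/∂x = (282.7 − 283.8) / (230 − 0) = -0.004783
∂h/∂y = (286.3 − 283.8) / (-120 − 0) = -0.02083
|∇h| = √(-0.004783² + -0.02083²) = 0.02137
Seepage velocity v = K·i/n = 380.0 × 0.02137 / 0.34 = 23.88 ft/day.

24 ft/day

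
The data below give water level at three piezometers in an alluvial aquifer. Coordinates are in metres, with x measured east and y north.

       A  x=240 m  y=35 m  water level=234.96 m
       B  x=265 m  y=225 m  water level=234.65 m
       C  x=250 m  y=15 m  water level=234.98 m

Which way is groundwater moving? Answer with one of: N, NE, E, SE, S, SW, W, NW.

NE

Taking A as reference: B−A = (25, 190, -0.31); C−A = (10, -20, +0.02).
Solve a·Δx + b·Δy = Δh: det = 25·(-20) − 10·190 = -2400.
∂h/∂x = [(-0.31)·(-20) − (+0.02)·190] / -2400 = -0.001000
∂h/∂y = [25·(+0.02) − 10·(-0.31)] / -2400 = -0.001500
Flow = −∇h = (+0.001000 east, +0.001500 north), which points northeast.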